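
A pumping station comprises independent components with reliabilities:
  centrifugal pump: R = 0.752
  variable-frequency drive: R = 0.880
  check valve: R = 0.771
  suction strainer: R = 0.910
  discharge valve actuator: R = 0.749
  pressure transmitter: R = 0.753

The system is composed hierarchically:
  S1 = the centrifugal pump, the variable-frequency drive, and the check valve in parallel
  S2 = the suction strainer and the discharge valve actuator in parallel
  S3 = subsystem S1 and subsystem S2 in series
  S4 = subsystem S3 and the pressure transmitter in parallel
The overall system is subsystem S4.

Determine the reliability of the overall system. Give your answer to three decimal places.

0.993

Parallel (centrifugal pump, variable-frequency drive, and check valve): 1 − (1 − 0.75200)(1 − 0.88000)(1 − 0.77100) = 0.99318
Parallel (suction strainer and discharge valve actuator): 1 − (1 − 0.91000)(1 − 0.74900) = 0.97741
Series ([0.99318] and [0.97741]): 0.99318 × 0.97741 = 0.97074
Parallel ([0.97074] and pressure transmitter): 1 − (1 − 0.97074)(1 − 0.75300) = 0.993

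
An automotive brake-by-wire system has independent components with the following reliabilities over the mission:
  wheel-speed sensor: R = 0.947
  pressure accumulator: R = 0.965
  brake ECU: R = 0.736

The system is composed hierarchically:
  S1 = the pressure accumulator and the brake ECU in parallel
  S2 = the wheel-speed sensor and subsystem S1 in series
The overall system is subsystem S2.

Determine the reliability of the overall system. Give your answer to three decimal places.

0.938

Parallel (pressure accumulator and brake ECU): 1 − (1 − 0.96500)(1 − 0.73600) = 0.99076
Series (wheel-speed sensor and [0.99076]): 0.94700 × 0.99076 = 0.938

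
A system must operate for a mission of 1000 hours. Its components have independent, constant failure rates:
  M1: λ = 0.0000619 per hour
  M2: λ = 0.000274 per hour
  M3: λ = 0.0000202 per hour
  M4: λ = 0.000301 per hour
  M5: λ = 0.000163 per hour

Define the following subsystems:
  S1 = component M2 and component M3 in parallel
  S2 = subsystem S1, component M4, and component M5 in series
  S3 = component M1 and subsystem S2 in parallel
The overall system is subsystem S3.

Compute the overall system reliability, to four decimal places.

R(M1) = exp(−0.0000619 × 1000) = 0.939977
R(M2) = exp(−0.000274 × 1000) = 0.760332
R(M3) = exp(−0.0000202 × 1000) = 0.980003
R(M4) = exp(−0.000301 × 1000) = 0.740078
R(M5) = exp(−0.000163 × 1000) = 0.849591
Parallel (M2 and M3): 1 − (1 − 0.760332)(1 − 0.980003) = 0.995207
Series ([0.995207], M4, and M5): 0.995207 × 0.740078 × 0.849591 = 0.625750
Parallel (M1 and [0.625750]): 1 − (1 − 0.939977)(1 − 0.625750) = 0.9775

0.9775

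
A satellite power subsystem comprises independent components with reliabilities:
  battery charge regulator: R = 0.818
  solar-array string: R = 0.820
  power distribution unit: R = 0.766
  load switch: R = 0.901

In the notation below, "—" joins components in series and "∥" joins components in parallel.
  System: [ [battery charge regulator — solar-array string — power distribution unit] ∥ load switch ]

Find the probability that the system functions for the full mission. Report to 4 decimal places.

Series (battery charge regulator, solar-array string, and power distribution unit): 0.818000 × 0.820000 × 0.766000 = 0.513802
Parallel ([0.513802] and load switch): 1 − (1 − 0.513802)(1 − 0.901000) = 0.9519

0.9519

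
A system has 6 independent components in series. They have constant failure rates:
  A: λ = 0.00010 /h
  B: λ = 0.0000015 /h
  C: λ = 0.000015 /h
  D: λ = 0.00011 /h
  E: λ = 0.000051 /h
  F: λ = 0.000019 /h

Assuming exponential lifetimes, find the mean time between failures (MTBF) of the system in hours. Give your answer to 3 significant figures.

3370

Series of exponential components: λ_sys = Σ λ_i
λ_sys = 0.00010 + 0.0000015 + 0.000015 + 0.00011 + 0.000051 + 0.000019 = 2.9650e-04 /h
MTBF = 1 / λ_sys = 3370 h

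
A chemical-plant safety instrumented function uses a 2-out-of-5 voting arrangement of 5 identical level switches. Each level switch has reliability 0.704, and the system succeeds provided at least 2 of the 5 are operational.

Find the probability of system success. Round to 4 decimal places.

R = Σ_{i=2}^{5} C(5,i) p^i (1−p)^{5−i} with p = 0.704
C(5,2)·0.704^2·0.296^3 = 0.128535
C(5,3)·0.704^3·0.296^2 = 0.305704
C(5,4)·0.704^4·0.296^1 = 0.363540
C(5,5)·0.704^5·0.296^0 = 0.172927
Sum = 0.9707

0.9707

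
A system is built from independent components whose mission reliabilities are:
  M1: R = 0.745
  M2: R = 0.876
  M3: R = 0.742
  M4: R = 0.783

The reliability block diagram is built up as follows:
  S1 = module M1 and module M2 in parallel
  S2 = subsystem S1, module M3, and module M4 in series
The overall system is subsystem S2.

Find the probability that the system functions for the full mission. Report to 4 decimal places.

0.5626

Parallel (M1 and M2): 1 − (1 − 0.745000)(1 − 0.876000) = 0.968380
Series ([0.968380], M3, and M4): 0.968380 × 0.742000 × 0.783000 = 0.5626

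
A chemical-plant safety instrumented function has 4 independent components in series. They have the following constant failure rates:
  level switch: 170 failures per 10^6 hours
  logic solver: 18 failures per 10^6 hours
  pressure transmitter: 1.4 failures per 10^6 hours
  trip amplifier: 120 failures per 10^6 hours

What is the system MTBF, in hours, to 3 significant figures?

Series of exponential components: λ_sys = Σ λ_i
λ_sys = 0.00017 + 0.000018 + 0.0000014 + 0.00012 = 3.0940e-04 /h
MTBF = 1 / λ_sys = 3230 h

3230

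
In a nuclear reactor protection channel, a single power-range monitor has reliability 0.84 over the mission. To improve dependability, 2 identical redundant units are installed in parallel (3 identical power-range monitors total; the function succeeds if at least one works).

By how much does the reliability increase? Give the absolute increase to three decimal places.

0.156

R_before = 0.84
R_after = 1 − (1 − 0.84)^3 = 0.996
ΔR = 0.996 − 0.84 = 0.156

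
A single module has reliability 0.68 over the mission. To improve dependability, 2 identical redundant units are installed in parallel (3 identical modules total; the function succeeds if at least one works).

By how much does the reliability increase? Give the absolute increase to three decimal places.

0.287

R_before = 0.68
R_after = 1 − (1 − 0.68)^3 = 0.967
ΔR = 0.967 − 0.68 = 0.287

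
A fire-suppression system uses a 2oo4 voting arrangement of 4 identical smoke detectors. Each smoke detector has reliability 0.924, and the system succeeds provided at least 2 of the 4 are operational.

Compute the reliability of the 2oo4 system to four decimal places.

R = Σ_{i=2}^{4} C(4,i) p^i (1−p)^{4−i} with p = 0.924
C(4,2)·0.924^2·0.076^2 = 0.029588
C(4,3)·0.924^3·0.076^1 = 0.239822
C(4,4)·0.924^4·0.076^0 = 0.728933
Sum = 0.9983

0.9983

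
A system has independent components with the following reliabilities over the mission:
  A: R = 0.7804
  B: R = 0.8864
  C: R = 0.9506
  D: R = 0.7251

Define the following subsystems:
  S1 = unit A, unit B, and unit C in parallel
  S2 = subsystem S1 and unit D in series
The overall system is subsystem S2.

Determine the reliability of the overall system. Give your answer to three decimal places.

Parallel (A, B, and C): 1 − (1 − 0.78040)(1 − 0.88640)(1 − 0.95060) = 0.99877
Series ([0.99877] and D): 0.99877 × 0.72510 = 0.724

0.724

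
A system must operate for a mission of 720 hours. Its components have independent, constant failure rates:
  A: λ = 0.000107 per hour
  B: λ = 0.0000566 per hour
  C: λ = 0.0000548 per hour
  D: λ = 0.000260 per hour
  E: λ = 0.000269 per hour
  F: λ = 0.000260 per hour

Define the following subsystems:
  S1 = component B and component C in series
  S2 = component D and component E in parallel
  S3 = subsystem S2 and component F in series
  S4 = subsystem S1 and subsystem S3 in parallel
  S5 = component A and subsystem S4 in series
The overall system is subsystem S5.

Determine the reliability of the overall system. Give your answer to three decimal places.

R(A) = exp(−0.000107 × 720) = 0.92585
R(B) = exp(−0.0000566 × 720) = 0.96007
R(C) = exp(−0.0000548 × 720) = 0.96131
R(D) = exp(−0.000260 × 720) = 0.82928
R(E) = exp(−0.000269 × 720) = 0.82392
R(F) = exp(−0.000260 × 720) = 0.82928
Series (B and C): 0.96007 × 0.96131 = 0.92292
Parallel (D and E): 1 − (1 − 0.82928)(1 − 0.82392) = 0.96994
Series ([0.96994] and F): 0.96994 × 0.82928 = 0.80435
Parallel ([0.92292] and [0.80435]): 1 − (1 − 0.92292)(1 − 0.80435) = 0.98492
Series (A and [0.98492]): 0.92585 × 0.98492 = 0.912

0.912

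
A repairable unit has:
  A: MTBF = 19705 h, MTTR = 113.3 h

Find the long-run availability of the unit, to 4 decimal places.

A(A) = MTBF/(MTBF+MTTR) = 19705/(19705+113.3) = 0.9943

0.9943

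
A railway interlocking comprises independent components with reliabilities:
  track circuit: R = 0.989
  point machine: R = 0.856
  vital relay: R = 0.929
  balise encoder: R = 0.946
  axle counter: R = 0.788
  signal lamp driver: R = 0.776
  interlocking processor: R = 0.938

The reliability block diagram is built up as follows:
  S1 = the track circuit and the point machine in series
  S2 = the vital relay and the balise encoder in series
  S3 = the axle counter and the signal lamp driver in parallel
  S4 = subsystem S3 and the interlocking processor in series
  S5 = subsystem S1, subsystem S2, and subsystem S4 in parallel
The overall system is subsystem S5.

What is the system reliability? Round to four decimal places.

Series (track circuit and point machine): 0.989000 × 0.856000 = 0.846584
Series (vital relay and balise encoder): 0.929000 × 0.946000 = 0.878834
Parallel (axle counter and signal lamp driver): 1 − (1 − 0.788000)(1 − 0.776000) = 0.952512
Series ([0.952512] and interlocking processor): 0.952512 × 0.938000 = 0.893456
Parallel ([0.846584], [0.878834], and [0.893456]): 1 − (1 − 0.846584)(1 − 0.878834)(1 − 0.893456) = 0.9980

0.9980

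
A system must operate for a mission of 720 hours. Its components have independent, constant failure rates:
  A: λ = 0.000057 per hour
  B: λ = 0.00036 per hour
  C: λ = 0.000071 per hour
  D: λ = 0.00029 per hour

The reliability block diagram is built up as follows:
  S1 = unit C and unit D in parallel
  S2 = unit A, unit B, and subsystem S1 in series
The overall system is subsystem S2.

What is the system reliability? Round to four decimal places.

0.7337

R(A) = exp(−0.000057 × 720) = 0.959791
R(B) = exp(−0.00036 × 720) = 0.771669
R(C) = exp(−0.000071 × 720) = 0.950165
R(D) = exp(−0.00029 × 720) = 0.811558
Parallel (C and D): 1 − (1 − 0.950165)(1 − 0.811558) = 0.990609
Series (A, B, and [0.990609]): 0.959791 × 0.771669 × 0.990609 = 0.7337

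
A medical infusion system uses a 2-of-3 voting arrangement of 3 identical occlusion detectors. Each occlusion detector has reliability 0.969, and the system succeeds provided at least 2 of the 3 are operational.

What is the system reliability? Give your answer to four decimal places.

R = Σ_{i=2}^{3} C(3,i) p^i (1−p)^{3−i} with p = 0.969
C(3,2)·0.969^2·0.031^1 = 0.087323
C(3,3)·0.969^3·0.031^0 = 0.909853
Sum = 0.9972

0.9972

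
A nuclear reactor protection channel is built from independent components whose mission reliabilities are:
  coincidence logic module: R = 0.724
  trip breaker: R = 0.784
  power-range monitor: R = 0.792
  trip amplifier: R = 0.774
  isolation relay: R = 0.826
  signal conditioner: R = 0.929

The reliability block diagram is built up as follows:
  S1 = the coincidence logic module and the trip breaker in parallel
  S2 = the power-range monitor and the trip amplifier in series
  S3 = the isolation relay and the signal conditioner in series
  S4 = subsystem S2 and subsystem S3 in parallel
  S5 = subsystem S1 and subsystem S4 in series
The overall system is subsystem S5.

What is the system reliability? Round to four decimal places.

0.8557

Parallel (coincidence logic module and trip breaker): 1 − (1 − 0.724000)(1 − 0.784000) = 0.940384
Series (power-range monitor and trip amplifier): 0.792000 × 0.774000 = 0.613008
Series (isolation relay and signal conditioner): 0.826000 × 0.929000 = 0.767354
Parallel ([0.613008] and [0.767354]): 1 − (1 − 0.613008)(1 − 0.767354) = 0.909968
Series ([0.940384] and [0.909968]): 0.940384 × 0.909968 = 0.8557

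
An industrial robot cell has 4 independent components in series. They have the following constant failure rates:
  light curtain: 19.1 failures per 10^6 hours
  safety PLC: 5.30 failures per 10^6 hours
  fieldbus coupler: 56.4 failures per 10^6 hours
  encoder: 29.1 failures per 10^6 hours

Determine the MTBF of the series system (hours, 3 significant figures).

9100

Series of exponential components: λ_sys = Σ λ_i
λ_sys = 0.0000191 + 0.00000530 + 0.0000564 + 0.0000291 = 1.0990e-04 /h
MTBF = 1 / λ_sys = 9100 h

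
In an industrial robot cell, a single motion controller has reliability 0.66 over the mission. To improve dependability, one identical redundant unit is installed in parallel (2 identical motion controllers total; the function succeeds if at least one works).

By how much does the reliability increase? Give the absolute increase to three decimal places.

R_before = 0.66
R_after = 1 − (1 − 0.66)^2 = 0.884
ΔR = 0.884 − 0.66 = 0.224

0.224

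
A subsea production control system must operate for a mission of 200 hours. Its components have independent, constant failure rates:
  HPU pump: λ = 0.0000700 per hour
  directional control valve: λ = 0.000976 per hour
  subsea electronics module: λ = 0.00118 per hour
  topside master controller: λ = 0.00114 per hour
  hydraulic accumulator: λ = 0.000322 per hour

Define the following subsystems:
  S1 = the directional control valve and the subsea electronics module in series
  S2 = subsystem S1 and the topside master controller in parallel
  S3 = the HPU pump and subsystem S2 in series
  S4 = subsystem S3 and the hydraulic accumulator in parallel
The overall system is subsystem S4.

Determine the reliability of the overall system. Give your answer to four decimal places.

0.9947

R(HPU pump) = exp(−0.0000700 × 200) = 0.986098
R(directional control valve) = exp(−0.000976 × 200) = 0.822670
R(subsea electronics module) = exp(−0.00118 × 200) = 0.789781
R(topside master controller) = exp(−0.00114 × 200) = 0.796124
R(hydraulic accumulator) = exp(−0.000322 × 200) = 0.937630
Series (directional control valve and subsea electronics module): 0.822670 × 0.789781 = 0.649729
Parallel ([0.649729] and topside master controller): 1 − (1 − 0.649729)(1 − 0.796124) = 0.928588
Series (HPU pump and [0.928588]): 0.986098 × 0.928588 = 0.915679
Parallel ([0.915679] and hydraulic accumulator): 1 − (1 − 0.915679)(1 − 0.937630) = 0.9947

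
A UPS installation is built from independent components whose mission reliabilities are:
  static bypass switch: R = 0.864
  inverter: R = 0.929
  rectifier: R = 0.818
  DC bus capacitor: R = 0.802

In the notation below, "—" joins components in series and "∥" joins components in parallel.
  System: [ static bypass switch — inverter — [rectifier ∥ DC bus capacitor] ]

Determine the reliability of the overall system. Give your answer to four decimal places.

0.7737

Parallel (rectifier and DC bus capacitor): 1 − (1 − 0.818000)(1 − 0.802000) = 0.963964
Series (static bypass switch, inverter, and [0.963964]): 0.864000 × 0.929000 × 0.963964 = 0.7737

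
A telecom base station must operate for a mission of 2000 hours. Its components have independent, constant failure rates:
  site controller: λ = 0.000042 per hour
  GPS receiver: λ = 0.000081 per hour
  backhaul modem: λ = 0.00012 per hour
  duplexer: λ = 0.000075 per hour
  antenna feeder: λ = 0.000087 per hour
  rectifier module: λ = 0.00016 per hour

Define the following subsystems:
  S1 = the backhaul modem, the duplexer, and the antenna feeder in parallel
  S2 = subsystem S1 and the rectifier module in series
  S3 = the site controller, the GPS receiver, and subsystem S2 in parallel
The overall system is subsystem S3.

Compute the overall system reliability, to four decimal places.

0.9967

R(site controller) = exp(−0.000042 × 2000) = 0.919431
R(GPS receiver) = exp(−0.000081 × 2000) = 0.850441
R(backhaul modem) = exp(−0.00012 × 2000) = 0.786628
R(duplexer) = exp(−0.000075 × 2000) = 0.860708
R(antenna feeder) = exp(−0.000087 × 2000) = 0.840297
R(rectifier module) = exp(−0.00016 × 2000) = 0.726149
Parallel (backhaul modem, duplexer, and antenna feeder): 1 − (1 − 0.786628)(1 − 0.860708)(1 − 0.840297) = 0.995253
Series ([0.995253] and rectifier module): 0.995253 × 0.726149 = 0.722702
Parallel (site controller, GPS receiver, and [0.722702]): 1 − (1 − 0.919431)(1 − 0.850441)(1 − 0.722702) = 0.9967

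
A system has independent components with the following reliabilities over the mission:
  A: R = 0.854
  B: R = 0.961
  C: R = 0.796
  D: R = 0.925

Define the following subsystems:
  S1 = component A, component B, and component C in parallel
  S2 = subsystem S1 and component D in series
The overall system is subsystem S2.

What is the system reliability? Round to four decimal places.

0.9239

Parallel (A, B, and C): 1 − (1 − 0.854000)(1 − 0.961000)(1 − 0.796000) = 0.998838
Series ([0.998838] and D): 0.998838 × 0.925000 = 0.9239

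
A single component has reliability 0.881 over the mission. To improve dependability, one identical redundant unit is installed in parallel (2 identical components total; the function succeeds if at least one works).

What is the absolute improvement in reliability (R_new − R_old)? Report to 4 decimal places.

R_before = 0.881
R_after = 1 − (1 − 0.881)^2 = 0.9858
ΔR = 0.9858 − 0.881 = 0.1048

0.1048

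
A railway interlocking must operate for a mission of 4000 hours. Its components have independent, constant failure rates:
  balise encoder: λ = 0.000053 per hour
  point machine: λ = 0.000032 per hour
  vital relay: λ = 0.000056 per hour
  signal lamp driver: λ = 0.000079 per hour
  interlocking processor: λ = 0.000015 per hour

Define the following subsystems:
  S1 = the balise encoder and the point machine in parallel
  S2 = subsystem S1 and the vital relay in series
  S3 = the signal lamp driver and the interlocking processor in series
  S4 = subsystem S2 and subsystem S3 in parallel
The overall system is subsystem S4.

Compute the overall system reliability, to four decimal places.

0.9314

R(balise encoder) = exp(−0.000053 × 4000) = 0.808965
R(point machine) = exp(−0.000032 × 4000) = 0.879853
R(vital relay) = exp(−0.000056 × 4000) = 0.799315
R(signal lamp driver) = exp(−0.000079 × 4000) = 0.729059
R(interlocking processor) = exp(−0.000015 × 4000) = 0.941765
Parallel (balise encoder and point machine): 1 − (1 − 0.808965)(1 − 0.879853) = 0.977048
Series ([0.977048] and vital relay): 0.977048 × 0.799315 = 0.780969
Series (signal lamp driver and interlocking processor): 0.729059 × 0.941765 = 0.686602
Parallel ([0.780969] and [0.686602]): 1 − (1 − 0.780969)(1 − 0.686602) = 0.9314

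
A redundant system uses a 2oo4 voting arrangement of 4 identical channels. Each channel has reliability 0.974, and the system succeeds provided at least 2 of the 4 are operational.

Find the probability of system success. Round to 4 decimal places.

R = Σ_{i=2}^{4} C(4,i) p^i (1−p)^{4−i} with p = 0.974
C(4,2)·0.974^2·0.026^2 = 0.003848
C(4,3)·0.974^3·0.026^1 = 0.096097
C(4,4)·0.974^4·0.026^0 = 0.899986
Sum = 0.9999

0.9999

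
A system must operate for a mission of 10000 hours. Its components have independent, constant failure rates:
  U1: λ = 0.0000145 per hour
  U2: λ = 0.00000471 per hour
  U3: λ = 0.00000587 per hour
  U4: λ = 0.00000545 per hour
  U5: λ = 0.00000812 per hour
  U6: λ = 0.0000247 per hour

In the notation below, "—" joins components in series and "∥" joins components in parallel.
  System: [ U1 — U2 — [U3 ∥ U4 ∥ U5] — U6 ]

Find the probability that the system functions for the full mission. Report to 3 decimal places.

0.644

R(U1) = exp(−0.0000145 × 10000) = 0.86502
R(U2) = exp(−0.00000471 × 10000) = 0.95399
R(U3) = exp(−0.00000587 × 10000) = 0.94299
R(U4) = exp(−0.00000545 × 10000) = 0.94696
R(U5) = exp(−0.00000812 × 10000) = 0.92201
R(U6) = exp(−0.0000247 × 10000) = 0.78114
Parallel (U3, U4, and U5): 1 − (1 − 0.94299)(1 − 0.94696)(1 − 0.92201) = 0.99976
Series (U1, U2, [0.99976], and U6): 0.86502 × 0.95399 × 0.99976 × 0.78114 = 0.644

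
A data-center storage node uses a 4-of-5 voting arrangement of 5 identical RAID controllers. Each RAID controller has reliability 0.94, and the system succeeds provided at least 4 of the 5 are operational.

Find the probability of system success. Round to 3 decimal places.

0.968

R = Σ_{i=4}^{5} C(5,i) p^i (1−p)^{5−i} with p = 0.94
C(5,4)·0.94^4·0.06^1 = 0.23422
C(5,5)·0.94^5·0.06^0 = 0.73390
Sum = 0.968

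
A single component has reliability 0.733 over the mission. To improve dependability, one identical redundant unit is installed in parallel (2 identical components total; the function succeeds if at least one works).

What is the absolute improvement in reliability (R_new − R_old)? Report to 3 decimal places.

0.196

R_before = 0.733
R_after = 1 − (1 − 0.733)^2 = 0.929
ΔR = 0.929 − 0.733 = 0.196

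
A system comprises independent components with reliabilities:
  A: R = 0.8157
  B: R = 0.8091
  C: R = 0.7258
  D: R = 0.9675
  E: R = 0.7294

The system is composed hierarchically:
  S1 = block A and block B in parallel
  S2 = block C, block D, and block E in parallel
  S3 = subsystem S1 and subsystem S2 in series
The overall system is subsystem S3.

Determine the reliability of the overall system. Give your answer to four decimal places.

0.9625

Parallel (A and B): 1 − (1 − 0.815700)(1 − 0.809100) = 0.964817
Parallel (C, D, and E): 1 − (1 − 0.725800)(1 − 0.967500)(1 − 0.729400) = 0.997589
Series ([0.964817] and [0.997589]): 0.964817 × 0.997589 = 0.9625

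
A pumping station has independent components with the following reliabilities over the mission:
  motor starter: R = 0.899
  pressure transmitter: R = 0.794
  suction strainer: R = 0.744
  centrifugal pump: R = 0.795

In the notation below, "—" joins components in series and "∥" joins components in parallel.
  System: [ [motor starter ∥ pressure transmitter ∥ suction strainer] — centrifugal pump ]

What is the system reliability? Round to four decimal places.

0.7908

Parallel (motor starter, pressure transmitter, and suction strainer): 1 − (1 − 0.899000)(1 − 0.794000)(1 − 0.744000) = 0.994674
Series ([0.994674] and centrifugal pump): 0.994674 × 0.795000 = 0.7908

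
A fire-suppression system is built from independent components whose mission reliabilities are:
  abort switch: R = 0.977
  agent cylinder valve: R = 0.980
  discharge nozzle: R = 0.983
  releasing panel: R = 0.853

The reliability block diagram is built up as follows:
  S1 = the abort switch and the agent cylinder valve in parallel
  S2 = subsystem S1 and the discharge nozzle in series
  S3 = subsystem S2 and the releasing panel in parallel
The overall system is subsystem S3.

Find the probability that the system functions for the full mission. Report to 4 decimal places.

0.9974

Parallel (abort switch and agent cylinder valve): 1 − (1 − 0.977000)(1 − 0.980000) = 0.999540
Series ([0.999540] and discharge nozzle): 0.999540 × 0.983000 = 0.982548
Parallel ([0.982548] and releasing panel): 1 − (1 − 0.982548)(1 − 0.853000) = 0.9974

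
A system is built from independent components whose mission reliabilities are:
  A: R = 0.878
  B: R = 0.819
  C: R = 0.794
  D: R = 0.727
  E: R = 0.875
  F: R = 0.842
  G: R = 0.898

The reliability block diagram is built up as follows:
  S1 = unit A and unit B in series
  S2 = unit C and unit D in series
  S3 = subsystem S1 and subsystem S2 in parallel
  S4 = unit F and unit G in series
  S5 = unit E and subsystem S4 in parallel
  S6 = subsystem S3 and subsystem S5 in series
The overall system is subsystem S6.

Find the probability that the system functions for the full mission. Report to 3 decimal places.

0.854

Series (A and B): 0.87800 × 0.81900 = 0.71908
Series (C and D): 0.79400 × 0.72700 = 0.57724
Parallel ([0.71908] and [0.57724]): 1 − (1 − 0.71908)(1 − 0.57724) = 0.88124
Series (F and G): 0.84200 × 0.89800 = 0.75612
Parallel (E and [0.75612]): 1 − (1 − 0.87500)(1 − 0.75612) = 0.96952
Series ([0.88124] and [0.96952]): 0.88124 × 0.96952 = 0.854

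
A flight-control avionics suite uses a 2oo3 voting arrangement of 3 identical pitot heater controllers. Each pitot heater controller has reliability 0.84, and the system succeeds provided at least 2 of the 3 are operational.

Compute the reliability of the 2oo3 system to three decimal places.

R = Σ_{i=2}^{3} C(3,i) p^i (1−p)^{3−i} with p = 0.84
C(3,2)·0.84^2·0.16^1 = 0.33869
C(3,3)·0.84^3·0.16^0 = 0.59270
Sum = 0.931

0.931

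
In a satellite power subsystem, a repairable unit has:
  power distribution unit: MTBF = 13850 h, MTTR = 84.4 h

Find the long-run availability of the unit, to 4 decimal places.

A(power distribution unit) = MTBF/(MTBF+MTTR) = 13850/(13850+84.4) = 0.9939

0.9939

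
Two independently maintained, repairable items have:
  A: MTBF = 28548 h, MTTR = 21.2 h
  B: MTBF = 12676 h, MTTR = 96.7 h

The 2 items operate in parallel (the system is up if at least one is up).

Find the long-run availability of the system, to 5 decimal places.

0.99999

A(A) = MTBF/(MTBF+MTTR) = 28548/(28548+21.2) = 0.999258
A(B) = MTBF/(MTBF+MTTR) = 12676/(12676+96.7) = 0.992429
Parallel availability: 1 − (1 − 0.999258)(1 − 0.992429) = 0.99999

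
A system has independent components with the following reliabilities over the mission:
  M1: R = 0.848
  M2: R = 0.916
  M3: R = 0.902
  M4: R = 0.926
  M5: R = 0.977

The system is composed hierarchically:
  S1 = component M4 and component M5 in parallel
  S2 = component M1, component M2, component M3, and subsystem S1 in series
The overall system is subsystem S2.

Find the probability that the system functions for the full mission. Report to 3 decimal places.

Parallel (M4 and M5): 1 − (1 − 0.92600)(1 − 0.97700) = 0.99830
Series (M1, M2, M3, and [0.99830]): 0.84800 × 0.91600 × 0.90200 × 0.99830 = 0.699

0.699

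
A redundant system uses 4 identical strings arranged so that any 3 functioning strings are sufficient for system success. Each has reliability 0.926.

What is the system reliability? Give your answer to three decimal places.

0.970

R = Σ_{i=3}^{4} C(4,i) p^i (1−p)^{4−i} with p = 0.926
C(4,3)·0.926^3·0.074^1 = 0.23503
C(4,4)·0.926^4·0.074^0 = 0.73527
Sum = 0.970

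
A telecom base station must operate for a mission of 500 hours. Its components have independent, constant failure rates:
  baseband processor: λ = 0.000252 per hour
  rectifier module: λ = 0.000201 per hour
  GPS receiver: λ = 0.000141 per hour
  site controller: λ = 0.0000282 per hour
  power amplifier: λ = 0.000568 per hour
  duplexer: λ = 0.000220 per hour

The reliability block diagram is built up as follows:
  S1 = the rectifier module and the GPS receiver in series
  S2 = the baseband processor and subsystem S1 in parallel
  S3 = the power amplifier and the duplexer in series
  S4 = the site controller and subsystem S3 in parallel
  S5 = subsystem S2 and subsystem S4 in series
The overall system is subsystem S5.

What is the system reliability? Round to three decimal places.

R(baseband processor) = exp(−0.000252 × 500) = 0.88161
R(rectifier module) = exp(−0.000201 × 500) = 0.90439
R(GPS receiver) = exp(−0.000141 × 500) = 0.93193
R(site controller) = exp(−0.0000282 × 500) = 0.98600
R(power amplifier) = exp(−0.000568 × 500) = 0.75277
R(duplexer) = exp(−0.000220 × 500) = 0.89583
Series (rectifier module and GPS receiver): 0.90439 × 0.93193 = 0.84283
Parallel (baseband processor and [0.84283]): 1 − (1 − 0.88161)(1 − 0.84283) = 0.98139
Series (power amplifier and duplexer): 0.75277 × 0.89583 = 0.67435
Parallel (site controller and [0.67435]): 1 − (1 − 0.98600)(1 − 0.67435) = 0.99544
Series ([0.98139] and [0.99544]): 0.98139 × 0.99544 = 0.977

0.977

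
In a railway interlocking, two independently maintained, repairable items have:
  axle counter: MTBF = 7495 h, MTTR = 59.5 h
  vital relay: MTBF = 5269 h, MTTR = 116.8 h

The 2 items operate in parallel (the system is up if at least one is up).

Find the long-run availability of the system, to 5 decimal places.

A(axle counter) = MTBF/(MTBF+MTTR) = 7495/(7495+59.5) = 0.992124
A(vital relay) = MTBF/(MTBF+MTTR) = 5269/(5269+116.8) = 0.978313
Parallel availability: 1 − (1 − 0.992124)(1 − 0.978313) = 0.99983

0.99983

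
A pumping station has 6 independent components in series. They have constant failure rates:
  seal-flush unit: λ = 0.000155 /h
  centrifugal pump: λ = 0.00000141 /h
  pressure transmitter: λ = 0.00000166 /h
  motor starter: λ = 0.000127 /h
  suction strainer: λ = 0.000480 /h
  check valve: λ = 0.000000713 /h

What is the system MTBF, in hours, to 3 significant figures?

Series of exponential components: λ_sys = Σ λ_i
λ_sys = 0.000155 + 0.00000141 + 0.00000166 + 0.000127 + 0.000480 + 0.000000713 = 7.6578e-04 /h
MTBF = 1 / λ_sys = 1310 h

1310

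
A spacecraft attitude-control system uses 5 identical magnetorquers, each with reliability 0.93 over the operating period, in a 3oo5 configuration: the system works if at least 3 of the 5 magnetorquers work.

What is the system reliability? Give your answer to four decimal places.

0.9969

R = Σ_{i=3}^{5} C(5,i) p^i (1−p)^{5−i} with p = 0.93
C(5,3)·0.93^3·0.07^2 = 0.039413
C(5,4)·0.93^4·0.07^1 = 0.261818
C(5,5)·0.93^5·0.07^0 = 0.695688
Sum = 0.9969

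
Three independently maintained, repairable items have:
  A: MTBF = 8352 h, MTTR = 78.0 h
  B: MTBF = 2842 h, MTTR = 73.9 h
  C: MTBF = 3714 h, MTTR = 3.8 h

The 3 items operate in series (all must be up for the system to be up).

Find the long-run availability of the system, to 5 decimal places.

0.96465

A(A) = MTBF/(MTBF+MTTR) = 8352/(8352+78.0) = 0.990747
A(B) = MTBF/(MTBF+MTTR) = 2842/(2842+73.9) = 0.974656
A(C) = MTBF/(MTBF+MTTR) = 3714/(3714+3.8) = 0.998978
Series availability: 0.990747 × 0.974656 × 0.998978 = 0.96465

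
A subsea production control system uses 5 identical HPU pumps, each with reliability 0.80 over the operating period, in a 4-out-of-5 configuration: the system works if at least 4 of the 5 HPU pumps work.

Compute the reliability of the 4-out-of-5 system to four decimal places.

R = Σ_{i=4}^{5} C(5,i) p^i (1−p)^{5−i} with p = 0.80
C(5,4)·0.80^4·0.20^1 = 0.409600
C(5,5)·0.80^5·0.20^0 = 0.327680
Sum = 0.7373

0.7373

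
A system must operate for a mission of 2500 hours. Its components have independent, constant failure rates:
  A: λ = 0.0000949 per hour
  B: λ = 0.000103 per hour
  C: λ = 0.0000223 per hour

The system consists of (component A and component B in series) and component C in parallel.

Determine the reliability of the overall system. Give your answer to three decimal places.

0.979

R(A) = exp(−0.0000949 × 2500) = 0.78879
R(B) = exp(−0.000103 × 2500) = 0.77298
R(C) = exp(−0.0000223 × 2500) = 0.94578
Series (A and B): 0.78879 × 0.77298 = 0.60972
Parallel ([0.60972] and C): 1 − (1 − 0.60972)(1 − 0.94578) = 0.979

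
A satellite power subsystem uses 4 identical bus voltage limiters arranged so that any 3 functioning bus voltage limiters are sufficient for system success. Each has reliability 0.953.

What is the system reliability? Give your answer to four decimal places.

R = Σ_{i=3}^{4} C(4,i) p^i (1−p)^{4−i} with p = 0.953
C(4,3)·0.953^3·0.047^1 = 0.162718
C(4,4)·0.953^4·0.047^0 = 0.824844
Sum = 0.9876

0.9876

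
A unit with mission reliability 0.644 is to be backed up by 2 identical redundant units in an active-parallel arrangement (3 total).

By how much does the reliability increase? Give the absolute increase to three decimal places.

R_before = 0.644
R_after = 1 − (1 − 0.644)^3 = 0.955
ΔR = 0.955 − 0.644 = 0.311

0.311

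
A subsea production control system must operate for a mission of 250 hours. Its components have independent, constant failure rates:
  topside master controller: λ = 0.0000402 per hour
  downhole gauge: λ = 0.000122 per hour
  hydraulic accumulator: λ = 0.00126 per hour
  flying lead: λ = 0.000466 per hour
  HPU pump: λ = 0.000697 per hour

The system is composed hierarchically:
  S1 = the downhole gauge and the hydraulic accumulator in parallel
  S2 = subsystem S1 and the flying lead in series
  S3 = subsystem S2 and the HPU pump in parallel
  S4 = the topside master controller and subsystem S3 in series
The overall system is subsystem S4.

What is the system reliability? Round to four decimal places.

0.9714

R(topside master controller) = exp(−0.0000402 × 250) = 0.990000
R(downhole gauge) = exp(−0.000122 × 250) = 0.969960
R(hydraulic accumulator) = exp(−0.00126 × 250) = 0.729789
R(flying lead) = exp(−0.000466 × 250) = 0.890030
R(HPU pump) = exp(−0.000697 × 250) = 0.840087
Parallel (downhole gauge and hydraulic accumulator): 1 − (1 − 0.969960)(1 − 0.729789) = 0.991883
Series ([0.991883] and flying lead): 0.991883 × 0.890030 = 0.882806
Parallel ([0.882806] and HPU pump): 1 − (1 − 0.882806)(1 − 0.840087) = 0.981259
Series (topside master controller and [0.981259]): 0.990000 × 0.981259 = 0.9714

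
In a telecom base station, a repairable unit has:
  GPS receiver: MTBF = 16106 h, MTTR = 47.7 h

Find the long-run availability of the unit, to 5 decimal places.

A(GPS receiver) = MTBF/(MTBF+MTTR) = 16106/(16106+47.7) = 0.99705

0.99705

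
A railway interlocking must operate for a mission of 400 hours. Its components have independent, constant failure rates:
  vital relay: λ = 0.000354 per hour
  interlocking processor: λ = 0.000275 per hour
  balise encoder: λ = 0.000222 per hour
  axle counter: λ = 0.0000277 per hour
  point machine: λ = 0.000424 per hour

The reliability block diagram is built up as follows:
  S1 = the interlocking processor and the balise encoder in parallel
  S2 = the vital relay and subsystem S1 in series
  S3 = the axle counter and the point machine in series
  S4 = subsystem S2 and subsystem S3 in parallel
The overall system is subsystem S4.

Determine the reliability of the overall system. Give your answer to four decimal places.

0.9769

R(vital relay) = exp(−0.000354 × 400) = 0.867968
R(interlocking processor) = exp(−0.000275 × 400) = 0.895834
R(balise encoder) = exp(−0.000222 × 400) = 0.915029
R(axle counter) = exp(−0.0000277 × 400) = 0.988981
R(point machine) = exp(−0.000424 × 400) = 0.844002
Parallel (interlocking processor and balise encoder): 1 − (1 − 0.895834)(1 − 0.915029) = 0.991149
Series (vital relay and [0.991149]): 0.867968 × 0.991149 = 0.860286
Series (axle counter and point machine): 0.988981 × 0.844002 = 0.834702
Parallel ([0.860286] and [0.834702]): 1 − (1 − 0.860286)(1 − 0.834702) = 0.9769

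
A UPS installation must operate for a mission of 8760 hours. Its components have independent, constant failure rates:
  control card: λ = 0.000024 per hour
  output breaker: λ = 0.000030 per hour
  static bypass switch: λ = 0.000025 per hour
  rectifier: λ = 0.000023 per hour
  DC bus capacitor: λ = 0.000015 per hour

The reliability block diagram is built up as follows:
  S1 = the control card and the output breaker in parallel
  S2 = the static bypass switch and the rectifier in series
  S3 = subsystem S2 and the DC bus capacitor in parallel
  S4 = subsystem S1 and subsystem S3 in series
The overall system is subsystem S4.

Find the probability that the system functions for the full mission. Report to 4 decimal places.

0.9158

R(control card) = exp(−0.000024 × 8760) = 0.810390
R(output breaker) = exp(−0.000030 × 8760) = 0.768896
R(static bypass switch) = exp(−0.000025 × 8760) = 0.803322
R(rectifier) = exp(−0.000023 × 8760) = 0.817520
R(DC bus capacitor) = exp(−0.000015 × 8760) = 0.876867
Parallel (control card and output breaker): 1 − (1 − 0.810390)(1 − 0.768896) = 0.956180
Series (static bypass switch and rectifier): 0.803322 × 0.817520 = 0.656732
Parallel ([0.656732] and DC bus capacitor): 1 − (1 − 0.656732)(1 − 0.876867) = 0.957732
Series ([0.956180] and [0.957732]): 0.956180 × 0.957732 = 0.9158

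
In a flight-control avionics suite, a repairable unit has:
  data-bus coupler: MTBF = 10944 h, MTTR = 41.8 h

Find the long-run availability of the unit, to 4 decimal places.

0.9962

A(data-bus coupler) = MTBF/(MTBF+MTTR) = 10944/(10944+41.8) = 0.9962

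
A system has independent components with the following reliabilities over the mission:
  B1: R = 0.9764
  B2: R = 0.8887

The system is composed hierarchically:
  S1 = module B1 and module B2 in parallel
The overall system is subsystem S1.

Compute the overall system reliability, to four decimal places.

Parallel (B1 and B2): 1 − (1 − 0.976400)(1 − 0.888700) = 0.9974

0.9974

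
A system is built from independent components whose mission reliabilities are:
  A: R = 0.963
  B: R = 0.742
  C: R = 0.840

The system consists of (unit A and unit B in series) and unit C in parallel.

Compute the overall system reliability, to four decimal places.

Series (A and B): 0.963000 × 0.742000 = 0.714546
Parallel ([0.714546] and C): 1 − (1 − 0.714546)(1 − 0.840000) = 0.9543

0.9543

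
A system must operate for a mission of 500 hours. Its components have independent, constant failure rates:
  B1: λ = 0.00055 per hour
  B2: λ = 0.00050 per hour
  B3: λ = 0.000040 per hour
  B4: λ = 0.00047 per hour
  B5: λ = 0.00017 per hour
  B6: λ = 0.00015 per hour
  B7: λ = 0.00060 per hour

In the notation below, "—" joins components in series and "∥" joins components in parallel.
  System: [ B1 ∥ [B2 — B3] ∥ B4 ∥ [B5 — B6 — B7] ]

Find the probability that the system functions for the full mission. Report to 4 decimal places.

R(B1) = exp(−0.00055 × 500) = 0.759572
R(B2) = exp(−0.00050 × 500) = 0.778801
R(B3) = exp(−0.000040 × 500) = 0.980199
R(B4) = exp(−0.00047 × 500) = 0.790571
R(B5) = exp(−0.00017 × 500) = 0.918512
R(B6) = exp(−0.00015 × 500) = 0.927743
R(B7) = exp(−0.00060 × 500) = 0.740818
Series (B2 and B3): 0.778801 × 0.980199 = 0.763380
Series (B5, B6, and B7): 0.918512 × 0.927743 × 0.740818 = 0.631283
Parallel (B1, [0.763380], B4, and [0.631283]): 1 − (1 − 0.759572)(1 − 0.763380)(1 − 0.790571)(1 − 0.631283) = 0.9956

0.9956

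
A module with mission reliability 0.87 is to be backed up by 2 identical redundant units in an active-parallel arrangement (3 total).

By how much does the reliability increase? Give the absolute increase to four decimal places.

R_before = 0.87
R_after = 1 − (1 − 0.87)^3 = 0.9978
ΔR = 0.9978 − 0.87 = 0.1278

0.1278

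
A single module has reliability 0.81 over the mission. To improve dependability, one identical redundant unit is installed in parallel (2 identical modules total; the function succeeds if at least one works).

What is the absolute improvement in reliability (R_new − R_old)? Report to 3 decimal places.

R_before = 0.81
R_after = 1 − (1 − 0.81)^2 = 0.964
ΔR = 0.964 − 0.81 = 0.154

0.154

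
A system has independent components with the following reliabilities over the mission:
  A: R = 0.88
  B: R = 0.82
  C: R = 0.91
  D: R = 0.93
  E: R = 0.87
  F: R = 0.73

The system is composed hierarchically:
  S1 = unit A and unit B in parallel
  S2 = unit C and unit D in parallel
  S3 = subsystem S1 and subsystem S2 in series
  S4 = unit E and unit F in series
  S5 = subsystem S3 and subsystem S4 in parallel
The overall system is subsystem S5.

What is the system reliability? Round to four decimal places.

Parallel (A and B): 1 − (1 − 0.880000)(1 − 0.820000) = 0.978400
Parallel (C and D): 1 − (1 − 0.910000)(1 − 0.930000) = 0.993700
Series ([0.978400] and [0.993700]): 0.978400 × 0.993700 = 0.972236
Series (E and F): 0.870000 × 0.730000 = 0.635100
Parallel ([0.972236] and [0.635100]): 1 − (1 − 0.972236)(1 − 0.635100) = 0.9899

0.9899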